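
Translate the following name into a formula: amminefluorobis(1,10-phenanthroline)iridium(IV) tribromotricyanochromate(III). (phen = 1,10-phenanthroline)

[IrF(NH3)(phen)2][CrBr3(CN)3]

Cation [Ir…]: ligand charges -1, Ir(IV) ⇒ ion charge 3+.
Anion [Cr…]: ligand charges -6, Cr(III) ⇒ ion charge 3−.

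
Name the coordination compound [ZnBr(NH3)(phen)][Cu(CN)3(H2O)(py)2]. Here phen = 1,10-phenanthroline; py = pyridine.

amminebromo(1,10-phenanthroline)zinc(II) aquatricyanobis(pyridine)cuprate(II)

Zinc is always +2 in its complexes; the cation's ligand charges sum to -1, so the complex cation is 1+.
A 1:1 salt means the anion carries the equal and opposite charge, 1−.
Anion: ligand charges sum to -3; for the ion to be 1−, Cu = +2.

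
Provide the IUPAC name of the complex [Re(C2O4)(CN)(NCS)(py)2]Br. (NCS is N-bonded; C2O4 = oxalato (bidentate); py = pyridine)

cyanoisothiocyanatooxalatobis(pyridine)rhenium(V) bromide

The 1 bromide counter-ion carries a total charge of -1, so each complex ion is 1+.
Ligand charges: 1×isothiocyanato (-1 each), 1×oxalato (-2 each), 2×pyridine (neutral), 1×cyano (-1 each); total -4. So Re + (-4) = 1+, giving Re = +5.
Ligands are named alphabetically: cyano before isothiocyanato before oxalato before pyridine.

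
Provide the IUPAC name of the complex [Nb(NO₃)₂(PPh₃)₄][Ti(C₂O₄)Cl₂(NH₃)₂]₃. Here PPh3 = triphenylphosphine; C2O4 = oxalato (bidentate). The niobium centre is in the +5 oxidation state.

dinitratotetrakis(triphenylphosphine)niobium(V) diamminedichlorooxalatotitanate(III)

Nb is given as +5; the cation's ligand charges sum to -2, so the complex cation is 3+.
With 3 anions per cation, each anion must be 3/3 = 1−.
Anion: ligand charges sum to -4; for the ion to be 1−, Ti = +3.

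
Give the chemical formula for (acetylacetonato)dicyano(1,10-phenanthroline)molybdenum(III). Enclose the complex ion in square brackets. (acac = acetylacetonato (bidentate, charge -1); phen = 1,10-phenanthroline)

Ligands: 1 acetylacetonato (acac, -1), 2 cyano (CN, -1), 1 1,10-phenanthroline (phen, neutral). Ligand charge sum = -3.
With Mo in oxidation state +3, the complex ion is [Mo...].

[Mo(acac)(CN)2(phen)]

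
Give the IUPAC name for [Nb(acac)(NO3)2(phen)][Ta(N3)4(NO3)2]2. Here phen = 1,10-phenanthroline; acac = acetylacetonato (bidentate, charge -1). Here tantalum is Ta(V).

Ta is given as +5; the anion's ligand charges sum to -6, so the complex anion is 1−.
With 2 anions per cation, the cation must be 2×1 = 2+.
Cation: ligand charges sum to -3; for the ion to be 2+, Nb = +5.

(acetylacetonato)dinitrato(1,10-phenanthroline)niobium(V) tetraazidodinitratotantalate(V)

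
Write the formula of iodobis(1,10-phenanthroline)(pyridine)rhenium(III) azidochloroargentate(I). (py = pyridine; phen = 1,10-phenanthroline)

Cation [Re…]: ligand charges -1, Re(III) ⇒ ion charge 2+.
Anion [Ag…]: ligand charges -2, Ag(I) ⇒ ion charge 1−.
One 2+ cation requires 2 of the 1− anion.

[ReI(phen)2(py)][AgCl(N3)]2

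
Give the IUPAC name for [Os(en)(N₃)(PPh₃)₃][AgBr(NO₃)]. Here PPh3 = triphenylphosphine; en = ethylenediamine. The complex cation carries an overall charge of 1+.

The complex cation is given as 1+; its ligand charges sum to -1, so Os = +2.
A 1:1 salt means the anion carries the equal and opposite charge, 1−.
Anion: ligand charges sum to -2; for the ion to be 1−, Ag = +1.

azido(ethylenediamine)tris(triphenylphosphine)osmium(II) bromonitratoargentate(I)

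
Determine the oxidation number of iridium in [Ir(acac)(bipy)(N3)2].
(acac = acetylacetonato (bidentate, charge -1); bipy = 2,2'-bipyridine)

No counter-ion: the bracketed complex is neutral.
Ligand charges: 1×acac = -1; 2×N3 = -2; 1×bipy neutral; sum -3.
Ir + (-3) = 0 ⇒ Ir is +3.

+3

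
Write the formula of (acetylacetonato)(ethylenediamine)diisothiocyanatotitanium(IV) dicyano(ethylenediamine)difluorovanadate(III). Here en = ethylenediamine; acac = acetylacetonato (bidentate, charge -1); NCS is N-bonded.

[Ti(acac)(en)(NCS)2][V(CN)2(en)F2]

Cation [Ti…]: ligand charges -3, Ti(IV) ⇒ ion charge 1+.
Anion [V…]: ligand charges -4, V(III) ⇒ ion charge 1−.
One 1+ cation balances one 1− anion.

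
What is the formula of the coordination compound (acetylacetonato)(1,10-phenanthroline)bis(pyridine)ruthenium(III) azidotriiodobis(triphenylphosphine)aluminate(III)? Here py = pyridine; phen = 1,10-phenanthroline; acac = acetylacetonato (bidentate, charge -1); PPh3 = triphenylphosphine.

[Ru(acac)(phen)(py)2][AlI3(N3)(PPh3)2]2

Cation [Ru…]: ligand charges -1, Ru(III) ⇒ ion charge 2+.
Anion [Al…]: ligand charges -4, Al(III) ⇒ ion charge 1−.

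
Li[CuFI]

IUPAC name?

The 1 lithium counter-ion carries a total charge of +1, so each complex ion is 1−.
Ligand charges: 1×fluoro (-1 each), 1×iodo (-1 each); total -2. So Cu + (-2) = 1−, giving Cu = +1.
Ligands are named alphabetically: fluoro before iodo.
The complex ion is anionic, so copper takes the -ate form cuprate(I).

lithium fluoroiodocuprate(I)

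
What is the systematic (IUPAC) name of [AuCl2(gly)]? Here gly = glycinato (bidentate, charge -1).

dichloro(glycinato)gold(III)

There is no counter-ion, so the complex is neutral overall.
Ligand charges: 1×glycinato (-1 each), 2×chloro (-1 each); total -3. So Au + (-3) = 0, giving Au = +3.
Ligands are named alphabetically: chloro before glycinato.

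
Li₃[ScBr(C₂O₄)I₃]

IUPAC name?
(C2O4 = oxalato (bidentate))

The 3 lithium counter-ions carry a total charge of +3, so each complex ion is 3−.
Ligand charges: 3×iodo (-1 each), 1×bromo (-1 each), 1×oxalato (-2 each); total -6. So Sc + (-6) = 3−, giving Sc = +3.
The complex ion is anionic, so scandium takes the -ate form scandate(III).

lithium bromotriiodooxalatoscandate(III)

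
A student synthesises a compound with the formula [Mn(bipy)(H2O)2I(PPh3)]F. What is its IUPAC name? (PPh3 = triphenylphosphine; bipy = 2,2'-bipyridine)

diaqua(2,2'-bipyridine)iodo(triphenylphosphine)manganese(II) fluoride

The 1 fluoride counter-ion carries a total charge of -1, so each complex ion is 1+.
Ligand charges: 2×aqua (neutral), 1×triphenylphosphine (neutral), 1×iodo (-1 each), 1×2,2'-bipyridine (neutral); total -1. So Mn + (-1) = 1+, giving Mn = +2.
Ligands are named alphabetically: aqua before bipyridine before iodo before triphenylphosphine.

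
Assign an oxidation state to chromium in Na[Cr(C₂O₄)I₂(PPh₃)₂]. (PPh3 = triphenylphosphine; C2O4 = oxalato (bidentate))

+3

1 sodium outside the brackets (+1 each) → the complex ion is 1−.
Ligand charges: 2×PPh3 neutral; 2×I = -2; 1×C2O4 = -2; sum -4.
Cr + (-4) = 1− ⇒ Cr is +3.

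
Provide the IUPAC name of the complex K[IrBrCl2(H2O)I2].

potassium aquabromodichlorodiiodoiridate(IV)

The 1 potassium counter-ion carries a total charge of +1, so each complex ion is 1−.
Ligand charges: 2×iodo (-1 each), 1×aqua (neutral), 1×bromo (-1 each), 2×chloro (-1 each); total -5. So Ir + (-5) = 1−, giving Ir = +4.
Ligands are named alphabetically: aqua before bromo before chloro before iodo.
The complex ion is anionic, so iridium takes the -ate form iridate(IV).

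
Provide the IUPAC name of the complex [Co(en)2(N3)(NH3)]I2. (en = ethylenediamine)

ammineazidobis(ethylenediamine)cobalt(III) iodide

The 2 iodide counter-ions carry a total charge of -2, so each complex ion is 2+.
Ligand charges: 1×ammine (neutral), 2×ethylenediamine (neutral), 1×azido (-1 each); total -1. So Co + (-1) = 2+, giving Co = +3.
Ligands are named alphabetically: ammine before azido before ethylenediamine.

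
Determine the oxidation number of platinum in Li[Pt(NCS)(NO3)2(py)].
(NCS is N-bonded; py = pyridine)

1 lithium outside the brackets (+1 each) → the complex ion is 1−.
Ligand charges: 1×NCS = -1; 2×NO3 = -2; 1×py neutral; sum -3.
Pt + (-3) = 1− ⇒ Pt is +2.

+2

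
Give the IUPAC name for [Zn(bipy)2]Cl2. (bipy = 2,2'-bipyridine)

The 2 chloride counter-ions carry a total charge of -2, so each complex ion is 2+.
Ligand charges: 2×2,2'-bipyridine (neutral); total 0. So Zn + (0) = 2+, giving Zn = +2.

bis(2,2'-bipyridine)zinc(II) chloride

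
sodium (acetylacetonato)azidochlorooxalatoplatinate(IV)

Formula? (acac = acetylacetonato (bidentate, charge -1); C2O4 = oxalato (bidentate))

Na[Pt(acac)(C2O4)Cl(N3)]

Ligands: 1 acetylacetonato (acac, -1), 1 chloro (Cl, -1), 1 azido (N3, -1), 1 oxalato (C2O4, -2). Ligand charge sum = -5.
Charge balance with sodium (+1) requires 1 complex ion per 1 sodium.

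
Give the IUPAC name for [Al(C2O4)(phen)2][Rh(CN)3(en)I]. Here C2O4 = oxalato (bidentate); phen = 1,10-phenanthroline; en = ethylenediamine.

oxalatobis(1,10-phenanthroline)aluminium(III) tricyano(ethylenediamine)iodorhodate(III)

Both ions are complex: the cation is named first with the plain metal name, the anion second with the -ate form; each ion's ligands are alphabetised independently.
Aluminium is always +3 in its complexes; the cation's ligand charges sum to -2, so the complex cation is 1+.
A 1:1 salt means the anion carries the equal and opposite charge, 1−.
Anion: ligand charges sum to -4; for the ion to be 1−, Rh = +3.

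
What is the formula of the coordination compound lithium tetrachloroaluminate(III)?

Ligands: 4 chloro (Cl, -1). Ligand charge sum = -4.
Charge balance with lithium (+1) requires 1 complex ion per 1 lithium.

Li[AlCl4]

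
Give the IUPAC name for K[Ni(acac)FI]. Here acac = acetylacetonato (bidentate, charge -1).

potassium (acetylacetonato)fluoroiodonickelate(II)

The 1 potassium counter-ion carries a total charge of +1, so each complex ion is 1−.
Ligand charges: 1×fluoro (-1 each), 1×iodo (-1 each), 1×acetylacetonato (-1 each); total -3. So Ni + (-3) = 1−, giving Ni = +2.
Ligands are named alphabetically: acetylacetonato before fluoro before iodo.
The complex ion is anionic, so nickel takes the -ate form nickelate(II).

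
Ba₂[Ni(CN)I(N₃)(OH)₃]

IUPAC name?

The 2 barium counter-ions carry a total charge of +4, so each complex ion is 4−.
Ligand charges: 1×azido (-1 each), 3×hydroxo (-1 each), 1×iodo (-1 each), 1×cyano (-1 each); total -6. So Ni + (-6) = 4−, giving Ni = +2.
The complex ion is anionic, so nickel takes the -ate form nickelate(II).

barium azidocyanotrihydroxoiodonickelate(II)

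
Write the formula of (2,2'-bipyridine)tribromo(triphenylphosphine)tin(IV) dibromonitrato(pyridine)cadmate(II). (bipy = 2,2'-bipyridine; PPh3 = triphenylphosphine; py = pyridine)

[Sn(bipy)Br3(PPh3)][CdBr2(NO3)(py)]

Cation [Sn…]: ligand charges -3, Sn(IV) ⇒ ion charge 1+.
Anion [Cd…]: ligand charges -3, Cd(II) ⇒ ion charge 1−.
One 1+ cation balances one 1− anion.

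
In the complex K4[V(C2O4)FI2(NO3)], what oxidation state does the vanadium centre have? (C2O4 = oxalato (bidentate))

4 potassium outside the brackets (+1 each) → the complex ion is 4−.
Ligand charges: 1×F = -1; 2×I = -2; 1×C2O4 = -2; 1×NO3 = -1; sum -6.
V + (-6) = 4− ⇒ V is +2.

+2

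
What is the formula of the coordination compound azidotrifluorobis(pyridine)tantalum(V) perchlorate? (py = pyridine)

Ligands: 1 azido (N3, -1), 2 pyridine (py, neutral), 3 fluoro (F, -1). Ligand charge sum = -4.
With Ta in oxidation state +5, the complex ion is [Ta...]^1+.
Charge balance with perchlorate (-1) requires 1 complex ion per 1 perchlorate.

[TaF3(N3)(py)2]ClO4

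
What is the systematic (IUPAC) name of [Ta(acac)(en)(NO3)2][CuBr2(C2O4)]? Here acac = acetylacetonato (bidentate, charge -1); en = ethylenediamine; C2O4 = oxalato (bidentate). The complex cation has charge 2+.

Both ions are complex: the cation is named first with the plain metal name, the anion second with the -ate form; each ion's ligands are alphabetised independently.
The complex cation is given as 2+; its ligand charges sum to -3, so Ta = +5.
A 1:1 salt means the anion carries the equal and opposite charge, 2−.
Anion: ligand charges sum to -4; for the ion to be 2−, Cu = +2.

(acetylacetonato)(ethylenediamine)dinitratotantalum(V) dibromooxalatocuprate(II)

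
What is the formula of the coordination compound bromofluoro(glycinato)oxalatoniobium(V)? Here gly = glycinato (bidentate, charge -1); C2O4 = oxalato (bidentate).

Ligands: 1 fluoro (F, -1), 1 bromo (Br, -1), 1 glycinato (gly, -1), 1 oxalato (C2O4, -2). Ligand charge sum = -5.
With Nb in oxidation state +5, the complex ion is [Nb...].

[NbBr(C2O4)F(gly)]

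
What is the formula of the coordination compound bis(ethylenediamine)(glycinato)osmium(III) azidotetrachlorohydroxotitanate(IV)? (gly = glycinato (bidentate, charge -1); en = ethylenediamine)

Cation [Os…]: ligand charges -1, Os(III) ⇒ ion charge 2+.
Anion [Ti…]: ligand charges -6, Ti(IV) ⇒ ion charge 2−.
One 2+ cation balances one 2− anion.

[Os(en)2(gly)][TiCl4(N3)(OH)]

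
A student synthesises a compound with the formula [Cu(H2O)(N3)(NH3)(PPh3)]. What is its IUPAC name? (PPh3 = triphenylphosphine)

ammineaquaazido(triphenylphosphine)copper(I)

There is no counter-ion, so the complex is neutral overall.
Ligand charges: 1×triphenylphosphine (neutral), 1×aqua (neutral), 1×azido (-1 each), 1×ammine (neutral); total -1. So Cu + (-1) = 0, giving Cu = +1.
Ligands are named alphabetically: ammine before aqua before azido before triphenylphosphine.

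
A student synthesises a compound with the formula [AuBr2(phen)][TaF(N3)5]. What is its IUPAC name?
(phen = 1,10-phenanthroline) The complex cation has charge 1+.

The complex cation is given as 1+; its ligand charges sum to -2, so Au = +3.
A 1:1 salt means the anion carries the equal and opposite charge, 1−.
Anion: ligand charges sum to -6; for the ion to be 1−, Ta = +5.

dibromo(1,10-phenanthroline)gold(III) pentaazidofluorotantalate(V)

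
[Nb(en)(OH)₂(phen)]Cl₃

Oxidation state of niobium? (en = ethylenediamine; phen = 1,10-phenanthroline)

3 chloride outside the brackets (-1 each) → the complex ion is 3+.
Ligand charges: 1×en neutral; 1×phen neutral; 2×OH = -2; sum -2.
Nb + (-2) = 3+ ⇒ Nb is +5.

+5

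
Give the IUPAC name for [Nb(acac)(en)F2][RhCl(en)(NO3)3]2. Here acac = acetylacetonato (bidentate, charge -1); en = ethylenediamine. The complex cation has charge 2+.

The complex cation is given as 2+; its ligand charges sum to -3, so Nb = +5.
With 2 anions per cation, each anion must be 2/2 = 1−.
Anion: ligand charges sum to -4; for the ion to be 1−, Rh = +3.

(acetylacetonato)(ethylenediamine)difluoroniobium(V) chloro(ethylenediamine)trinitratorhodate(III)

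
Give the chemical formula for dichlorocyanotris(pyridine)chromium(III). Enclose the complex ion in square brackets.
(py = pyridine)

[CrCl2(CN)(py)3]

Ligands: 2 chloro (Cl, -1), 1 cyano (CN, -1), 3 pyridine (py, neutral). Ligand charge sum = -3.
With Cr in oxidation state +3, the complex ion is [Cr...].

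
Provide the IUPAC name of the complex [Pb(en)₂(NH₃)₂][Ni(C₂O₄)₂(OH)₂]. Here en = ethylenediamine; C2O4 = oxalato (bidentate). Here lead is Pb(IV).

diamminebis(ethylenediamine)lead(IV) dihydroxodioxalatonickelate(II)

Pb is given as +4; the cation's ligand charges sum to 0, so the complex cation is 4+.
A 1:1 salt means the anion carries the equal and opposite charge, 4−.
Anion: ligand charges sum to -6; for the ion to be 4−, Ni = +2.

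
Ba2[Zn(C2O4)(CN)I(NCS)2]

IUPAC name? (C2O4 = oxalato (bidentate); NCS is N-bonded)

The 2 barium counter-ions carry a total charge of +4, so each complex ion is 4−.
Ligand charges: 1×cyano (-1 each), 1×iodo (-1 each), 1×oxalato (-2 each), 2×isothiocyanato (-1 each); total -6. So Zn + (-6) = 4−, giving Zn = +2.
The complex ion is anionic, so zinc takes the -ate form zincate(II).

barium cyanoiododiisothiocyanatooxalatozincate(II)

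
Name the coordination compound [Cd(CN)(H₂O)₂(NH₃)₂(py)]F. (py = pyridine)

diamminediaquacyano(pyridine)cadmium(II) fluoride

The 1 fluoride counter-ion carries a total charge of -1, so each complex ion is 1+.
Ligand charges: 1×cyano (-1 each), 2×aqua (neutral), 1×pyridine (neutral), 2×ammine (neutral); total -1. So Cd + (-1) = 1+, giving Cd = +2.
Ligands are named alphabetically: ammine before aqua before cyano before pyridine.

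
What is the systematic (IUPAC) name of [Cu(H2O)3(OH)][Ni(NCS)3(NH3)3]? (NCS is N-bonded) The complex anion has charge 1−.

triaquahydroxocopper(II) triamminetriisothiocyanatonickelate(II)

The complex anion is given as 1−; its ligand charges sum to -3, so Ni = +2.
A 1:1 salt means the cation carries the equal and opposite charge, 1+.
Cation: ligand charges sum to -1; for the ion to be 1+, Cu = +2.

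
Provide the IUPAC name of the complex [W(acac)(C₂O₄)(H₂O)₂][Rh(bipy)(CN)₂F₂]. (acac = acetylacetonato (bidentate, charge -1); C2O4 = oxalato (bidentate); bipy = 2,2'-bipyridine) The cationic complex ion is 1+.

Both ions are complex: the cation is named first with the plain metal name, the anion second with the -ate form; each ion's ligands are alphabetised independently.
The complex cation is given as 1+; its ligand charges sum to -3, so W = +4.
A 1:1 salt means the anion carries the equal and opposite charge, 1−.
Anion: ligand charges sum to -4; for the ion to be 1−, Rh = +3.

(acetylacetonato)diaquaoxalatotungsten(IV) (2,2'-bipyridine)dicyanodifluororhodate(III)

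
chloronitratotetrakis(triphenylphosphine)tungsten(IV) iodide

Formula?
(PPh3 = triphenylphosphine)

Ligands: 4 triphenylphosphine (PPh3, neutral), 1 chloro (Cl, -1), 1 nitrato (NO3, -1). Ligand charge sum = -2.
With W in oxidation state +4, the complex ion is [W...]^2+.
Charge balance with iodide (-1) requires 1 complex ion per 2 iodide.

[WCl(NO3)(PPh3)4]I2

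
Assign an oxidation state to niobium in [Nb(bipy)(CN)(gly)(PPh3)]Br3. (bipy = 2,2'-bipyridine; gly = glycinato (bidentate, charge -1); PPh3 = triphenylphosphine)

3 bromide outside the brackets (-1 each) → the complex ion is 3+.
Ligand charges: 1×bipy neutral; 1×gly = -1; 1×PPh3 neutral; 1×CN = -1; sum -2.
Nb + (-2) = 3+ ⇒ Nb is +5.

+5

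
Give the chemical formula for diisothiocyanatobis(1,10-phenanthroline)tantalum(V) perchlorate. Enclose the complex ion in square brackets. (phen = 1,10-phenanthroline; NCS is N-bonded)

[Ta(NCS)2(phen)2](ClO4)3

Ligands: 2 1,10-phenanthroline (phen, neutral), 2 isothiocyanato (NCS, -1). Ligand charge sum = -2.
With Ta in oxidation state +5, the complex ion is [Ta...]^3+.
Charge balance with perchlorate (-1) requires 1 complex ion per 3 perchlorate.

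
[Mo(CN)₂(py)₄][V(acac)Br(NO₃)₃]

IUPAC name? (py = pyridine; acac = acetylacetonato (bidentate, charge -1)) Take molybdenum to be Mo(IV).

Both ions are complex: the cation is named first with the plain metal name, the anion second with the -ate form; each ion's ligands are alphabetised independently.
Mo is given as +4; the cation's ligand charges sum to -2, so the complex cation is 2+.
A 1:1 salt means the anion carries the equal and opposite charge, 2−.
Anion: ligand charges sum to -5; for the ion to be 2−, V = +3.

dicyanotetrakis(pyridine)molybdenum(IV) (acetylacetonato)bromotrinitratovanadate(III)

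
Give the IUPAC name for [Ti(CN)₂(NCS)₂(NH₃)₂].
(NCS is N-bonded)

diamminedicyanodiisothiocyanatotitanium(IV)

There is no counter-ion, so the complex is neutral overall.
Ligand charges: 2×ammine (neutral), 2×isothiocyanato (-1 each), 2×cyano (-1 each); total -4. So Ti + (-4) = 0, giving Ti = +4.
Ligands are named alphabetically: ammine before cyano before isothiocyanato.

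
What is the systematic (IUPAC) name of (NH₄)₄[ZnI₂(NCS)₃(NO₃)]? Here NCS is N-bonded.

The 4 ammonium counter-ions carry a total charge of +4, so each complex ion is 4−.
Ligand charges: 2×iodo (-1 each), 3×isothiocyanato (-1 each), 1×nitrato (-1 each); total -6. So Zn + (-6) = 4−, giving Zn = +2.
Ligands are named alphabetically: iodo before isothiocyanato before nitrato.
The complex ion is anionic, so zinc takes the -ate form zincate(II).

ammonium diiodotriisothiocyanatonitratozincate(II)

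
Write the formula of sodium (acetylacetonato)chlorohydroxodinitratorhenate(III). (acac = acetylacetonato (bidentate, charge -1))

Na2[Re(acac)Cl(NO3)2(OH)]

Ligands: 1 hydroxo (OH, -1), 1 chloro (Cl, -1), 1 acetylacetonato (acac, -1), 2 nitrato (NO3, -1). Ligand charge sum = -5.
Charge balance with sodium (+1) requires 1 complex ion per 2 sodium.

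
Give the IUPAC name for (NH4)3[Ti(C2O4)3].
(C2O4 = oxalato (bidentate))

The 3 ammonium counter-ions carry a total charge of +3, so each complex ion is 3−.
Ligand charges: 3×oxalato (-2 each); total -6. So Ti + (-6) = 3−, giving Ti = +3.
The complex ion is anionic, so titanium takes the -ate form titanate(III).

ammonium trioxalatotitanate(III)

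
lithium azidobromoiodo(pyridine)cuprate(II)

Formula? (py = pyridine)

Li[CuBrI(N3)(py)]

Ligands: 1 bromo (Br, -1), 1 pyridine (py, neutral), 1 iodo (I, -1), 1 azido (N3, -1). Ligand charge sum = -3.
With Cu in oxidation state +2, the complex ion is [Cu...]^1−.
Charge balance with lithium (+1) requires 1 complex ion per 1 lithium.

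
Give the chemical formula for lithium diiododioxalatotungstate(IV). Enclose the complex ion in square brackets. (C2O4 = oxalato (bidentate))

Li2[W(C2O4)2I2]

Ligands: 2 iodo (I, -1), 2 oxalato (C2O4, -2). Ligand charge sum = -6.
With W in oxidation state +4, the complex ion is [W...]^2−.
Charge balance with lithium (+1) requires 1 complex ion per 2 lithium.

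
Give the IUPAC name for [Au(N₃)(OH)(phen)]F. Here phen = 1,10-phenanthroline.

The 1 fluoride counter-ion carries a total charge of -1, so each complex ion is 1+.
Ligand charges: 1×1,10-phenanthroline (neutral), 1×hydroxo (-1 each), 1×azido (-1 each); total -2. So Au + (-2) = 1+, giving Au = +3.
Ligands are named alphabetically: azido before hydroxo before phenanthroline.

azidohydroxo(1,10-phenanthroline)gold(III) fluoride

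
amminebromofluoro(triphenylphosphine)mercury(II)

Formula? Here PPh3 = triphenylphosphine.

Ligands: 1 ammine (NH3, neutral), 1 triphenylphosphine (PPh3, neutral), 1 bromo (Br, -1), 1 fluoro (F, -1). Ligand charge sum = -2.
With Hg in oxidation state +2, the complex ion is [Hg...].

[HgBrF(NH3)(PPh3)]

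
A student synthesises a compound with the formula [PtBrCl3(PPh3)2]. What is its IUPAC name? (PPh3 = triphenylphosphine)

There is no counter-ion, so the complex is neutral overall.
Ligand charges: 2×triphenylphosphine (neutral), 1×bromo (-1 each), 3×chloro (-1 each); total -4. So Pt + (-4) = 0, giving Pt = +4.
Ligands are named alphabetically: bromo before chloro before triphenylphosphine.

bromotrichlorobis(triphenylphosphine)platinum(IV)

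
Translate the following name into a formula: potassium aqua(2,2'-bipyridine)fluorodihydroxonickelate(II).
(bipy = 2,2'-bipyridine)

K[Ni(bipy)F(H2O)(OH)2]

Ligands: 1 2,2'-bipyridine (bipy, neutral), 2 hydroxo (OH, -1), 1 fluoro (F, -1), 1 aqua (H2O, neutral). Ligand charge sum = -3.
Charge balance with potassium (+1) requires 1 complex ion per 1 potassium.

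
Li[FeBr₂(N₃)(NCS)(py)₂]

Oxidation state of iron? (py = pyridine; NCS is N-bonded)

+3

1 lithium outside the brackets (+1 each) → the complex ion is 1−.
Ligand charges: 1×N3 = -1; 2×py neutral; 2×Br = -2; 1×NCS = -1; sum -4.
Fe + (-4) = 1− ⇒ Fe is +3.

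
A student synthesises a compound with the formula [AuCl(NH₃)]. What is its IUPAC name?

There is no counter-ion, so the complex is neutral overall.
Ligand charges: 1×chloro (-1 each), 1×ammine (neutral); total -1. So Au + (-1) = 0, giving Au = +1.
Ligands are named alphabetically: ammine before chloro.

amminechlorogold(I)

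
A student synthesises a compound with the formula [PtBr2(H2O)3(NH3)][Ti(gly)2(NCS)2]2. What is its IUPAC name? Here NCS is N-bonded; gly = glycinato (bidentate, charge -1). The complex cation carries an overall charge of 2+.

Both ions are complex: the cation is named first with the plain metal name, the anion second with the -ate form; each ion's ligands are alphabetised independently.
The complex cation is given as 2+; its ligand charges sum to -2, so Pt = +4.
With 2 anions per cation, each anion must be 2/2 = 1−.
Anion: ligand charges sum to -4; for the ion to be 1−, Ti = +3.

amminetriaquadibromoplatinum(IV) bis(glycinato)diisothiocyanatotitanate(III)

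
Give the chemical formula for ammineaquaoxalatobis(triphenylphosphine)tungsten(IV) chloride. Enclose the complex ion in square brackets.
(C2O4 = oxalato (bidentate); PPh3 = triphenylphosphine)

[W(C2O4)(H2O)(NH3)(PPh3)2]Cl2

Ligands: 1 oxalato (C2O4, -2), 2 triphenylphosphine (PPh3, neutral), 1 aqua (H2O, neutral), 1 ammine (NH3, neutral). Ligand charge sum = -2.
With W in oxidation state +4, the complex ion is [W...]^2+.
Charge balance with chloride (-1) requires 1 complex ion per 2 chloride.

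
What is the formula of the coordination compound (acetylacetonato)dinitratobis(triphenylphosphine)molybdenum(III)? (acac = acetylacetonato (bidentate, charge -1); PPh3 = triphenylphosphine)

Ligands: 1 acetylacetonato (acac, -1), 2 triphenylphosphine (PPh3, neutral), 2 nitrato (NO3, -1). Ligand charge sum = -3.
With Mo in oxidation state +3, the complex ion is [Mo...].

[Mo(acac)(NO3)2(PPh3)2]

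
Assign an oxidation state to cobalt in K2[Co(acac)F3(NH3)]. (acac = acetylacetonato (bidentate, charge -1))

2 potassium outside the brackets (+1 each) → the complex ion is 2−.
Ligand charges: 3×F = -3; 1×NH3 neutral; 1×acac = -1; sum -4.
Co + (-4) = 2− ⇒ Co is +2.

+2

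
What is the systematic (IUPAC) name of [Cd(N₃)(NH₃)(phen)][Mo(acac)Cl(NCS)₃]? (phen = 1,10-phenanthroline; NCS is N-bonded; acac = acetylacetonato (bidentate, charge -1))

Both ions are complex: the cation is named first with the plain metal name, the anion second with the -ate form; each ion's ligands are alphabetised independently.
Cadmium is always +2 in its complexes; the cation's ligand charges sum to -1, so the complex cation is 1+.
A 1:1 salt means the anion carries the equal and opposite charge, 1−.
Anion: ligand charges sum to -5; for the ion to be 1−, Mo = +4.

ammineazido(1,10-phenanthroline)cadmium(II) (acetylacetonato)chlorotriisothiocyanatomolybdate(IV)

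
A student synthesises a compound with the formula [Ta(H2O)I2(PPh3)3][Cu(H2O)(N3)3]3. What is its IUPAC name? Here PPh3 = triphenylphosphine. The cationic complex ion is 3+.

aquadiiodotris(triphenylphosphine)tantalum(V) aquatriazidocuprate(II)

The complex cation is given as 3+; its ligand charges sum to -2, so Ta = +5.
With 3 anions per cation, each anion must be 3/3 = 1−.
Anion: ligand charges sum to -3; for the ion to be 1−, Cu = +2.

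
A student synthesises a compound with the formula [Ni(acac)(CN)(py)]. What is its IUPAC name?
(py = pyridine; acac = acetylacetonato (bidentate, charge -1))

There is no counter-ion, so the complex is neutral overall.
Ligand charges: 1×pyridine (neutral), 1×cyano (-1 each), 1×acetylacetonato (-1 each); total -2. So Ni + (-2) = 0, giving Ni = +2.
Ligands are named alphabetically: acetylacetonato before cyano before pyridine.

(acetylacetonato)cyano(pyridine)nickel(II)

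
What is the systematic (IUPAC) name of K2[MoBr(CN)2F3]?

potassium bromodicyanotrifluoromolybdate(IV)

The 2 potassium counter-ions carry a total charge of +2, so each complex ion is 2−.
Ligand charges: 3×fluoro (-1 each), 1×bromo (-1 each), 2×cyano (-1 each); total -6. So Mo + (-6) = 2−, giving Mo = +4.
Ligands are named alphabetically: bromo before cyano before fluoro.
The complex ion is anionic, so molybdenum takes the -ate form molybdate(IV).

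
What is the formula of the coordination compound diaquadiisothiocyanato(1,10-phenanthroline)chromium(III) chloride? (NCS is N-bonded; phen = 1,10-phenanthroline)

[Cr(H2O)2(NCS)2(phen)]Cl

Ligands: 2 isothiocyanato (NCS, -1), 2 aqua (H2O, neutral), 1 1,10-phenanthroline (phen, neutral). Ligand charge sum = -2.
With Cr in oxidation state +3, the complex ion is [Cr...]^1+.
Charge balance with chloride (-1) requires 1 complex ion per 1 chloride.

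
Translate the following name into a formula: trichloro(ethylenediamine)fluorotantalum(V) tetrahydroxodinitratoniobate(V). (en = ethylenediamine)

[TaCl3(en)F][Nb(NO3)2(OH)4]

Cation [Ta…]: ligand charges -4, Ta(V) ⇒ ion charge 1+.
Anion [Nb…]: ligand charges -6, Nb(V) ⇒ ion charge 1−.
One 1+ cation balances one 1− anion.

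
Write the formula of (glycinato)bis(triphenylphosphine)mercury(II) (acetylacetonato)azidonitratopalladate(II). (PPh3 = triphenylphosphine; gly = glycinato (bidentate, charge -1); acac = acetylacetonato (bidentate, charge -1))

Cation [Hg…]: ligand charges -1, Hg(II) ⇒ ion charge 1+.
Anion [Pd…]: ligand charges -3, Pd(II) ⇒ ion charge 1−.
One 1+ cation balances one 1− anion.

[Hg(gly)(PPh3)2][Pd(acac)(N3)(NO3)]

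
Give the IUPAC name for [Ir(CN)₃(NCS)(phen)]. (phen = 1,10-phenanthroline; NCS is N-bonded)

tricyanoisothiocyanato(1,10-phenanthroline)iridium(IV)

There is no counter-ion, so the complex is neutral overall.
Ligand charges: 1×1,10-phenanthroline (neutral), 1×isothiocyanato (-1 each), 3×cyano (-1 each); total -4. So Ir + (-4) = 0, giving Ir = +4.
Ligands are named alphabetically: cyano before isothiocyanato before phenanthroline.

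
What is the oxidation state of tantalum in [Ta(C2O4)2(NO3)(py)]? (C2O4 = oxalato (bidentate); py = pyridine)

No counter-ion: the bracketed complex is neutral.
Ligand charges: 1×NO3 = -1; 2×C2O4 = -4; 1×py neutral; sum -5.
Ta + (-5) = 0 ⇒ Ta is +5.

+5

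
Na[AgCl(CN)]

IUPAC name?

The 1 sodium counter-ion carries a total charge of +1, so each complex ion is 1−.
Ligand charges: 1×cyano (-1 each), 1×chloro (-1 each); total -2. So Ag + (-2) = 1−, giving Ag = +1.
Ligands are named alphabetically: chloro before cyano.
The complex ion is anionic, so silver takes the -ate form argentate(I).

sodium chlorocyanoargentate(I)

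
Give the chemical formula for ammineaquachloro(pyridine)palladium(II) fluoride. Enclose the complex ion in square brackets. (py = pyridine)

[PdCl(H2O)(NH3)(py)]F

Ligands: 1 pyridine (py, neutral), 1 aqua (H2O, neutral), 1 chloro (Cl, -1), 1 ammine (NH3, neutral). Ligand charge sum = -1.
With Pd in oxidation state +2, the complex ion is [Pd...]^1+.
Charge balance with fluoride (-1) requires 1 complex ion per 1 fluoride.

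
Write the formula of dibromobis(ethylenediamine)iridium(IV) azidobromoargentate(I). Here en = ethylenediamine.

Cation [Ir…]: ligand charges -2, Ir(IV) ⇒ ion charge 2+.
Anion [Ag…]: ligand charges -2, Ag(I) ⇒ ion charge 1−.
One 2+ cation requires 2 of the 1− anion.

[IrBr2(en)2][AgBr(N3)]2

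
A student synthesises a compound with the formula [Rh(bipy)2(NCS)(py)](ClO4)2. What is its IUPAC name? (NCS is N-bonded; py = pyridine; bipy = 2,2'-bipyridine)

bis(2,2'-bipyridine)isothiocyanato(pyridine)rhodium(III) perchlorate

The 2 perchlorate counter-ions carry a total charge of -2, so each complex ion is 2+.
Ligand charges: 1×isothiocyanato (-1 each), 1×pyridine (neutral), 2×2,2'-bipyridine (neutral); total -1. So Rh + (-1) = 2+, giving Rh = +3.
Ligands are named alphabetically: bipyridine before isothiocyanato before pyridine.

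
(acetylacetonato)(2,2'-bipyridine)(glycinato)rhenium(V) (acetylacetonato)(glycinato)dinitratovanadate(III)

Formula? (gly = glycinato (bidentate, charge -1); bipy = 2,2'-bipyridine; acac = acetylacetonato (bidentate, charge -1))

[Re(acac)(bipy)(gly)][V(acac)(gly)(NO3)2]3

Cation [Re…]: ligand charges -2, Re(V) ⇒ ion charge 3+.
Anion [V…]: ligand charges -4, V(III) ⇒ ion charge 1−.
One 3+ cation requires 3 of the 1− anion.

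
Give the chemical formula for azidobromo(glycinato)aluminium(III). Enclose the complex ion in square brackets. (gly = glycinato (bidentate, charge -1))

[AlBr(gly)(N3)]

Ligands: 1 azido (N3, -1), 1 bromo (Br, -1), 1 glycinato (gly, -1). Ligand charge sum = -3.
With Al in oxidation state +3, the complex ion is [Al...].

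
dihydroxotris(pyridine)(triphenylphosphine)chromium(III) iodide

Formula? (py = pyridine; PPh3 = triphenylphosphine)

[Cr(OH)2(PPh3)(py)3]I

Ligands: 2 hydroxo (OH, -1), 3 pyridine (py, neutral), 1 triphenylphosphine (PPh3, neutral). Ligand charge sum = -2.
With Cr in oxidation state +3, the complex ion is [Cr...]^1+.
Charge balance with iodide (-1) requires 1 complex ion per 1 iodide.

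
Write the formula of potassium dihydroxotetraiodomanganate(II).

K4[MnI4(OH)2]

Ligands: 4 iodo (I, -1), 2 hydroxo (OH, -1). Ligand charge sum = -6.
Charge balance with potassium (+1) requires 1 complex ion per 4 potassium.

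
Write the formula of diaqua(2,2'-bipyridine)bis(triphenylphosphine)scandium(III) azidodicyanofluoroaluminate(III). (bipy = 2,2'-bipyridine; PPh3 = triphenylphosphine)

[Sc(bipy)(H2O)2(PPh3)2][Al(CN)2F(N3)]3

Cation [Sc…]: ligand charges 0, Sc(III) ⇒ ion charge 3+.
Anion [Al…]: ligand charges -4, Al(III) ⇒ ion charge 1−.
One 3+ cation requires 3 of the 1− anion.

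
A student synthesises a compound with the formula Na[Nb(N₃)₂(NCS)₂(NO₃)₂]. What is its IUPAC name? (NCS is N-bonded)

The 1 sodium counter-ion carries a total charge of +1, so each complex ion is 1−.
Ligand charges: 2×isothiocyanato (-1 each), 2×azido (-1 each), 2×nitrato (-1 each); total -6. So Nb + (-6) = 1−, giving Nb = +5.
Ligands are named alphabetically: azido before isothiocyanato before nitrato.
The complex ion is anionic, so niobium takes the -ate form niobate(V).

sodium diazidodiisothiocyanatodinitratoniobate(V)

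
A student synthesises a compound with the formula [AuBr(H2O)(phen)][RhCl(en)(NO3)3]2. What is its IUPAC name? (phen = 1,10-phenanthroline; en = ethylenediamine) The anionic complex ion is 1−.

aquabromo(1,10-phenanthroline)gold(III) chloro(ethylenediamine)trinitratorhodate(III)

The complex anion is given as 1−; its ligand charges sum to -4, so Rh = +3.
With 2 anions per cation, the cation must be 2×1 = 2+.
Cation: ligand charges sum to -1; for the ion to be 2+, Au = +3.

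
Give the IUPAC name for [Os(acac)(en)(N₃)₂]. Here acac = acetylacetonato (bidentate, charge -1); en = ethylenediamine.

(acetylacetonato)diazido(ethylenediamine)osmium(III)

There is no counter-ion, so the complex is neutral overall.
Ligand charges: 1×acetylacetonato (-1 each), 1×ethylenediamine (neutral), 2×azido (-1 each); total -3. So Os + (-3) = 0, giving Os = +3.
Ligands are named alphabetically: acetylacetonato before azido before ethylenediamine.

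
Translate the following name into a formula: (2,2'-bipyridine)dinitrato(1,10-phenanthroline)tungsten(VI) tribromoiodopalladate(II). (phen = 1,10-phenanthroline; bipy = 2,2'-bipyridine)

[W(bipy)(NO3)2(phen)][PdBr3I]2

Cation [W…]: ligand charges -2, W(VI) ⇒ ion charge 4+.
Anion [Pd…]: ligand charges -4, Pd(II) ⇒ ion charge 2−.
One 4+ cation requires 2 of the 2− anion.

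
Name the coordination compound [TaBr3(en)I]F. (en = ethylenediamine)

The 1 fluoride counter-ion carries a total charge of -1, so each complex ion is 1+.
Ligand charges: 1×ethylenediamine (neutral), 3×bromo (-1 each), 1×iodo (-1 each); total -4. So Ta + (-4) = 1+, giving Ta = +5.
Ligands are named alphabetically: bromo before ethylenediamine before iodo.

tribromo(ethylenediamine)iodotantalum(V) fluoride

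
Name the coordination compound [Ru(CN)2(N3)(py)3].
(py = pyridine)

azidodicyanotris(pyridine)ruthenium(III)

There is no counter-ion, so the complex is neutral overall.
Ligand charges: 1×azido (-1 each), 3×pyridine (neutral), 2×cyano (-1 each); total -3. So Ru + (-3) = 0, giving Ru = +3.
Ligands are named alphabetically: azido before cyano before pyridine.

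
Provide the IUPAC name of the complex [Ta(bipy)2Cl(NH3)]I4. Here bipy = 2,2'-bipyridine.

The 4 iodide counter-ions carry a total charge of -4, so each complex ion is 4+.
Ligand charges: 1×chloro (-1 each), 1×ammine (neutral), 2×2,2'-bipyridine (neutral); total -1. So Ta + (-1) = 4+, giving Ta = +5.
Ligands are named alphabetically: ammine before bipyridine before chloro.

amminebis(2,2'-bipyridine)chlorotantalum(V) iodide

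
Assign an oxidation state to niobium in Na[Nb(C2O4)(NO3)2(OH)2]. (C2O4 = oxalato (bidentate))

+5

1 sodium outside the brackets (+1 each) → the complex ion is 1−.
Ligand charges: 2×OH = -2; 2×NO3 = -2; 1×C2O4 = -2; sum -6.
Nb + (-6) = 1− ⇒ Nb is +5.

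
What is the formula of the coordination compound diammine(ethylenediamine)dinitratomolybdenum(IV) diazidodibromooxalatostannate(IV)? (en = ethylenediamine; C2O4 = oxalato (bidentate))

Cation [Mo…]: ligand charges -2, Mo(IV) ⇒ ion charge 2+.
Anion [Sn…]: ligand charges -6, Sn(IV) ⇒ ion charge 2−.
One 2+ cation balances one 2− anion.

[Mo(en)(NH3)2(NO3)2][SnBr2(C2O4)(N3)2]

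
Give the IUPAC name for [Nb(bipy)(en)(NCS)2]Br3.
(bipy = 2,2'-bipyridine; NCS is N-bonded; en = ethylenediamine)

The 3 bromide counter-ions carry a total charge of -3, so each complex ion is 3+.
Ligand charges: 1×2,2'-bipyridine (neutral), 2×isothiocyanato (-1 each), 1×ethylenediamine (neutral); total -2. So Nb + (-2) = 3+, giving Nb = +5.
Ligands are named alphabetically: bipyridine before ethylenediamine before isothiocyanato.

(2,2'-bipyridine)(ethylenediamine)diisothiocyanatoniobium(V) bromide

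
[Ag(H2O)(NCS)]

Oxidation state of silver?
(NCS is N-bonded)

+1

No counter-ion: the bracketed complex is neutral.
Ligand charges: 1×NCS = -1; 1×H2O neutral; sum -1.
Ag + (-1) = 0 ⇒ Ag is +1.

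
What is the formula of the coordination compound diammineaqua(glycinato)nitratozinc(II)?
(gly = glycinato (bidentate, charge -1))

Ligands: 1 nitrato (NO3, -1), 1 aqua (H2O, neutral), 1 glycinato (gly, -1), 2 ammine (NH3, neutral). Ligand charge sum = -2.
With Zn in oxidation state +2, the complex ion is [Zn...].

[Zn(gly)(H2O)(NH3)2(NO3)]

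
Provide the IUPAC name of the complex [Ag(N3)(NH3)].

There is no counter-ion, so the complex is neutral overall.
Ligand charges: 1×azido (-1 each), 1×ammine (neutral); total -1. So Ag + (-1) = 0, giving Ag = +1.
Ligands are named alphabetically: ammine before azido.

ammineazidosilver(I)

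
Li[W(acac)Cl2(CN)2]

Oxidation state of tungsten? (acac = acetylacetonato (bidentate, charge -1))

+4

1 lithium outside the brackets (+1 each) → the complex ion is 1−.
Ligand charges: 2×Cl = -2; 1×acac = -1; 2×CN = -2; sum -5.
W + (-5) = 1− ⇒ W is +4.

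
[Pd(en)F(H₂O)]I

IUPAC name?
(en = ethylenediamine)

The 1 iodide counter-ion carries a total charge of -1, so each complex ion is 1+.
Ligand charges: 1×ethylenediamine (neutral), 1×fluoro (-1 each), 1×aqua (neutral); total -1. So Pd + (-1) = 1+, giving Pd = +2.
Ligands are named alphabetically: aqua before ethylenediamine before fluoro.

aqua(ethylenediamine)fluoropalladium(II) iodide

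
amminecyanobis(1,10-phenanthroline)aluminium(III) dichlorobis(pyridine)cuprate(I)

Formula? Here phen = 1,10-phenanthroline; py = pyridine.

Cation [Al…]: ligand charges -1, Al(III) ⇒ ion charge 2+.
Anion [Cu…]: ligand charges -2, Cu(I) ⇒ ion charge 1−.
One 2+ cation requires 2 of the 1− anion.

[Al(CN)(NH3)(phen)2][CuCl2(py)2]2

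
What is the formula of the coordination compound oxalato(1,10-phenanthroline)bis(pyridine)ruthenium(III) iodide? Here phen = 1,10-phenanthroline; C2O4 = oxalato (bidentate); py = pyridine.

Ligands: 1 1,10-phenanthroline (phen, neutral), 1 oxalato (C2O4, -2), 2 pyridine (py, neutral). Ligand charge sum = -2.
With Ru in oxidation state +3, the complex ion is [Ru...]^1+.
Charge balance with iodide (-1) requires 1 complex ion per 1 iodide.

[Ru(C2O4)(phen)(py)2]I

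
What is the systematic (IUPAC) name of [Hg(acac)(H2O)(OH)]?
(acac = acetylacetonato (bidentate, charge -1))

There is no counter-ion, so the complex is neutral overall.
Ligand charges: 1×acetylacetonato (-1 each), 1×aqua (neutral), 1×hydroxo (-1 each); total -2. So Hg + (-2) = 0, giving Hg = +2.
Ligands are named alphabetically: acetylacetonato before aqua before hydroxo.

(acetylacetonato)aquahydroxomercury(II)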